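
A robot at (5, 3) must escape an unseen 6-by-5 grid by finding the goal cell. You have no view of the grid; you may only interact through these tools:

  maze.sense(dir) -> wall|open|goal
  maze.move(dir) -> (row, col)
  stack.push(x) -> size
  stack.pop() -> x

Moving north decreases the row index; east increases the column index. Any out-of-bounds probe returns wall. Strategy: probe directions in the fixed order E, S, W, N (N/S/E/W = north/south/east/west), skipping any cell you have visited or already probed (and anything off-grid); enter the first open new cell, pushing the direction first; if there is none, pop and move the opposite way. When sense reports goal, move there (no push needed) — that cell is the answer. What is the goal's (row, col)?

-- maze.sense(dir='east') : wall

-- maze.sense(dir='west') : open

-- stack.push(x='west') : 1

-- maze.move(dir='west') : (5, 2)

-- maze.sense(dir='west') : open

-- stack.push(x='west') : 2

-- maze.move(dir='west') : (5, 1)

-- maze.sense(dir='west') : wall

-- maze.sense(dir='north') : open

-- stack.push(x='north') : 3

-- maze.move(dir='north') : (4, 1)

-- maze.sense(dir='east') : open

-- stack.push(x='east') : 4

-- maze.move(dir='east') : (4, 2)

-- maze.sense(dir='east') : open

-- stack.push(x='east') : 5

-- maze.move(dir='east') : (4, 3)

-- maze.sense(dir='east') : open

-- stack.push(x='east') : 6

-- maze.move(dir='east') : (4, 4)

-- maze.sense(dir='north') : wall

-- stack.pop() : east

-- maze.move(dir='west') : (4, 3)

-- maze.sense(dir='north') : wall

-- stack.pop() : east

-- maze.move(dir='west') : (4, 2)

-- maze.sense(dir='north') : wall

-- stack.pop() : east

-- maze.move(dir='west') : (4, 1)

-- maze.sense(dir='west') : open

-- stack.push(x='west') : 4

-- maze.move(dir='west') : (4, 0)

-- maze.sense(dir='north') : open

-- stack.push(x='north') : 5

-- maze.move(dir='north') : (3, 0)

-- maze.sense(dir='east') : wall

-- maze.sense(dir='north') : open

-- stack.push(x='north') : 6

-- maze.move(dir='north') : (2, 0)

-- maze.sense(dir='east') : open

-- stack.push(x='east') : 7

-- maze.move(dir='east') : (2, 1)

-- maze.sense(dir='east') : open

-- stack.push(x='east') : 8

-- maze.move(dir='east') : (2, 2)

-- maze.sense(dir='east') : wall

-- maze.sense(dir='north') : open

-- stack.push(x='north') : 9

-- maze.move(dir='north') : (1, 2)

-- maze.sense(dir='east') : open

-- stack.push(x='east') : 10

-- maze.move(dir='east') : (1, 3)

-- maze.sense(dir='east') : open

-- stack.push(x='east') : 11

-- maze.move(dir='east') : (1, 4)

-- maze.sense(dir='south') : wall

-- maze.sense(dir='north') : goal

-- maze.move(dir='north') : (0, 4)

Answer: (0, 4)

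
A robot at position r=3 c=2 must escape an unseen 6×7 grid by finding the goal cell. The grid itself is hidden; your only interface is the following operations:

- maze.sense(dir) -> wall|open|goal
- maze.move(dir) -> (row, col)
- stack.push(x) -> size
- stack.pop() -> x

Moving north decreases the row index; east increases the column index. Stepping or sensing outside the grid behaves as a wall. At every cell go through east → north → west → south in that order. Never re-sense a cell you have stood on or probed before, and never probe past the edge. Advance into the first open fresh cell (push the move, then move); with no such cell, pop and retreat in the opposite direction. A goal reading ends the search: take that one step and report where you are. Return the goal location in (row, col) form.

-> sense(east)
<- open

-> push(east)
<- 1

-> move(east)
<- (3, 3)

-> sense(east)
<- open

-> push(east)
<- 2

-> move(east)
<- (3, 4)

-> sense(east)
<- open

-> push(east)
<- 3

-> move(east)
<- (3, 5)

-> sense(east)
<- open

-> push(east)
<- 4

-> move(east)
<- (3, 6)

-> sense(north)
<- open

-> push(north)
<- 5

-> move(north)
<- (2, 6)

-> sense(north)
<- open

-> push(north)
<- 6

-> move(north)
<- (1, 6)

-> sense(north)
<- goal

-> move(north)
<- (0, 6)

Answer: (0, 6)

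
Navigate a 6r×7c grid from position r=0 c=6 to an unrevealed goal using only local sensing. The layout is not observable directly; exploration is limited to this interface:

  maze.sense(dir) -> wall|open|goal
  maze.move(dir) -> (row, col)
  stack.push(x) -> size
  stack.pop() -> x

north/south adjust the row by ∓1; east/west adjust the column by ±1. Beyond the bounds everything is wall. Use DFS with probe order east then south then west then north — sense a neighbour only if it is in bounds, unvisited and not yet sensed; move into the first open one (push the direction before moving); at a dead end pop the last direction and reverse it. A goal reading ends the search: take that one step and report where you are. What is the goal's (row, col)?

I invoke sense(dir→south), yielding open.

I use push(x→south), — result: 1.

Now I run move(dir→south), — result: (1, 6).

I invoke sense(dir→south), — result: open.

I call push(x→south), and see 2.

I run move(dir→south), and observe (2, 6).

Then sense(dir→south), : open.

Invoking push(x→south), and observe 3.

I run move(dir→south), giving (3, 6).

I run sense(dir→south), and see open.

Invoking push(x→south), → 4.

Then move(dir→south), and see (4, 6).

Then sense(dir→south), — result: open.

Next I call push(x→south), yielding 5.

I try move(dir→south), yielding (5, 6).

Calling sense(dir→west), → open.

Using push(x→west), which returns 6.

I invoke move(dir→west), yielding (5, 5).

I call sense(dir→west), : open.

Calling push(x→west), yielding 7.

I invoke move(dir→west), and observe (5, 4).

Calling sense(dir→west), and see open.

Now I run push(x→west), giving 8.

I try move(dir→west), — result: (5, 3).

Invoking sense(dir→west), and get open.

Now I run push(x→west), → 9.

I use move(dir→west), → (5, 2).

Now I run sense(dir→west), yielding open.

Calling push(x→west), — result: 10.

Now I run move(dir→west), yielding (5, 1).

Next I call sense(dir→west), giving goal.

Then move(dir→west), — result: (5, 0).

Answer: (5, 0)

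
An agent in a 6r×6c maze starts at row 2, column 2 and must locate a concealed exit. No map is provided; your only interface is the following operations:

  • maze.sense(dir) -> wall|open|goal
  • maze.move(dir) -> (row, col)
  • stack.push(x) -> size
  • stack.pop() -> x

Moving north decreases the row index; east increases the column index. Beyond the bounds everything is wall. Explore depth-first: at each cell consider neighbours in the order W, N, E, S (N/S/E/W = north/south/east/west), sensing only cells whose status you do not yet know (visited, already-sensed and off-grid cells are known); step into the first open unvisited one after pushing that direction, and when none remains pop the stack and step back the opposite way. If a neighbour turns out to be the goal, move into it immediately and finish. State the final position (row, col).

! maze.sense(dir=west) : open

! stack.push(x=west) : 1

! maze.move(dir=west) : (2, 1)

! maze.sense(dir=west) : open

! stack.push(x=west) : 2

! maze.move(dir=west) : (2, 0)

! maze.sense(dir=north) : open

! stack.push(x=north) : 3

! maze.move(dir=north) : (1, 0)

! maze.sense(dir=north) : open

! stack.push(x=north) : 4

! maze.move(dir=north) : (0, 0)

! maze.sense(dir=east) : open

! stack.push(x=east) : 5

! maze.move(dir=east) : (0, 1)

! maze.sense(dir=east) : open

! stack.push(x=east) : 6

! maze.move(dir=east) : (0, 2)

! maze.sense(dir=east) : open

! stack.push(x=east) : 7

! maze.move(dir=east) : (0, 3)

! maze.sense(dir=east) : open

! stack.push(x=east) : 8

! maze.move(dir=east) : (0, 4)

! maze.sense(dir=east) : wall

! maze.sense(dir=south) : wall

! stack.pop() : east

! maze.move(dir=west) : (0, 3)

! maze.sense(dir=south) : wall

! stack.pop() : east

! maze.move(dir=west) : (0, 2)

! maze.sense(dir=south) : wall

! stack.pop() : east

! maze.move(dir=west) : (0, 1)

! maze.sense(dir=south) : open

! stack.push(x=south) : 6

! maze.move(dir=south) : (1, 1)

! stack.pop() : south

! maze.move(dir=north) : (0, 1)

! stack.pop() : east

! maze.move(dir=west) : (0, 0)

! stack.pop() : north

! maze.move(dir=south) : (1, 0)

! stack.pop() : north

! maze.move(dir=south) : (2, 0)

! maze.sense(dir=south) : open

! stack.push(x=south) : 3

! maze.move(dir=south) : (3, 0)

! maze.sense(dir=east) : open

! stack.push(x=east) : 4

! maze.move(dir=east) : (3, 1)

! maze.sense(dir=east) : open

! stack.push(x=east) : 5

! maze.move(dir=east) : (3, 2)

! maze.sense(dir=east) : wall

! maze.sense(dir=south) : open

! stack.push(x=south) : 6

! maze.move(dir=south) : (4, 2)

! maze.sense(dir=west) : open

! stack.push(x=west) : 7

! maze.move(dir=west) : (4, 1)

! maze.sense(dir=west) : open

! stack.push(x=west) : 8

! maze.move(dir=west) : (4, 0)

! maze.sense(dir=south) : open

! stack.push(x=south) : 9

! maze.move(dir=south) : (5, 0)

! maze.sense(dir=east) : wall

! stack.pop() : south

! maze.move(dir=north) : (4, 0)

! stack.pop() : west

! maze.move(dir=east) : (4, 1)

! stack.pop() : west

! maze.move(dir=east) : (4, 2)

! maze.sense(dir=east) : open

! stack.push(x=east) : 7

! maze.move(dir=east) : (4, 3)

! maze.sense(dir=east) : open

! stack.push(x=east) : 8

! maze.move(dir=east) : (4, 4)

! maze.sense(dir=north) : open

! stack.push(x=north) : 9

! maze.move(dir=north) : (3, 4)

! maze.sense(dir=north) : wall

! maze.sense(dir=east) : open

! stack.push(x=east) : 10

! maze.move(dir=east) : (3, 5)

! maze.sense(dir=north) : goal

! maze.move(dir=north) : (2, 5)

Answer: (2, 5)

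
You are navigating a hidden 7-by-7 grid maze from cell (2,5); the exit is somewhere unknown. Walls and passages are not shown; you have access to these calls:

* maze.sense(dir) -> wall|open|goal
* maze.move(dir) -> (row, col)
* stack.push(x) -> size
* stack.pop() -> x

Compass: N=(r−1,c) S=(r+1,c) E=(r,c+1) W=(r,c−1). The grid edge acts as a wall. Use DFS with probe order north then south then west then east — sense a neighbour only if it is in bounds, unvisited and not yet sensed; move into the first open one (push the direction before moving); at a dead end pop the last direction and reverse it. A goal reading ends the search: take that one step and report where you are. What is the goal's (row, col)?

~$ sense dir='north'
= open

~$ push x='north'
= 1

~$ move dir='north'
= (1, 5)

~$ sense dir='north'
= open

~$ push x='north'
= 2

~$ move dir='north'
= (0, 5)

~$ sense dir='west'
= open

~$ push x='west'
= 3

~$ move dir='west'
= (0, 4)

~$ sense dir='south'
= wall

~$ sense dir='west'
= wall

~$ pop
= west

~$ move dir='east'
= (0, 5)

~$ sense dir='east'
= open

~$ push x='east'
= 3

~$ move dir='east'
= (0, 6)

~$ sense dir='south'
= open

~$ push x='south'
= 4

~$ move dir='south'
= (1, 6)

~$ sense dir='south'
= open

~$ push x='south'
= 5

~$ move dir='south'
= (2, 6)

~$ sense dir='south'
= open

~$ push x='south'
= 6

~$ move dir='south'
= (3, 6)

~$ sense dir='south'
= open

~$ push x='south'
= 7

~$ move dir='south'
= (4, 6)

~$ sense dir='south'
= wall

~$ sense dir='west'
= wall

~$ pop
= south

~$ move dir='north'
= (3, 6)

~$ sense dir='west'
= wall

~$ pop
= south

~$ move dir='north'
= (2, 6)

~$ pop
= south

~$ move dir='north'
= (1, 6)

~$ pop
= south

~$ move dir='north'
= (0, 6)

~$ pop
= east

~$ move dir='west'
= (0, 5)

~$ pop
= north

~$ move dir='south'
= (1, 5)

~$ pop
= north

~$ move dir='south'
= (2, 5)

~$ sense dir='west'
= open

~$ push x='west'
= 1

~$ move dir='west'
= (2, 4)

~$ sense dir='south'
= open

~$ push x='south'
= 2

~$ move dir='south'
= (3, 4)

~$ sense dir='south'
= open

~$ push x='south'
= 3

~$ move dir='south'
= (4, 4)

~$ sense dir='south'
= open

~$ push x='south'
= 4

~$ move dir='south'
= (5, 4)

~$ sense dir='south'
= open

~$ push x='south'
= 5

~$ move dir='south'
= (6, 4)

~$ sense dir='west'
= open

~$ push x='west'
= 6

~$ move dir='west'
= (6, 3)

~$ sense dir='north'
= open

~$ push x='north'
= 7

~$ move dir='north'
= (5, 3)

~$ sense dir='north'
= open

~$ push x='north'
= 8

~$ move dir='north'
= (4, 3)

~$ sense dir='north'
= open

~$ push x='north'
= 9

~$ move dir='north'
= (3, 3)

~$ sense dir='north'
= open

~$ push x='north'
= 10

~$ move dir='north'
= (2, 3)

~$ sense dir='north'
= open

~$ push x='north'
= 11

~$ move dir='north'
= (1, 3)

~$ sense dir='west'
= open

~$ push x='west'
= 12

~$ move dir='west'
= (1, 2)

~$ sense dir='north'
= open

~$ push x='north'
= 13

~$ move dir='north'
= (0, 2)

~$ sense dir='west'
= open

~$ push x='west'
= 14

~$ move dir='west'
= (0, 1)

~$ sense dir='south'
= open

~$ push x='south'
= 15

~$ move dir='south'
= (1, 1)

~$ sense dir='south'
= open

~$ push x='south'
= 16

~$ move dir='south'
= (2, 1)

~$ sense dir='south'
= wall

~$ sense dir='west'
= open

~$ push x='west'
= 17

~$ move dir='west'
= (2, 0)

~$ sense dir='north'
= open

~$ push x='north'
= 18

~$ move dir='north'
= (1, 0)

~$ sense dir='north'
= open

~$ push x='north'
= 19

~$ move dir='north'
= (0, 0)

~$ pop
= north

~$ move dir='south'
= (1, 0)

~$ pop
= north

~$ move dir='south'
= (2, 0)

~$ sense dir='south'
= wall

~$ pop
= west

~$ move dir='east'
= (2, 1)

~$ sense dir='east'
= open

~$ push x='east'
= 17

~$ move dir='east'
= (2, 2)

~$ sense dir='south'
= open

~$ push x='south'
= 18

~$ move dir='south'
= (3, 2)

~$ sense dir='south'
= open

~$ push x='south'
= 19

~$ move dir='south'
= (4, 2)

~$ sense dir='south'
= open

~$ push x='south'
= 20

~$ move dir='south'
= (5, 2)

~$ sense dir='south'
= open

~$ push x='south'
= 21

~$ move dir='south'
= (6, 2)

~$ sense dir='west'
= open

~$ push x='west'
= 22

~$ move dir='west'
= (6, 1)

~$ sense dir='north'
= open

~$ push x='north'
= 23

~$ move dir='north'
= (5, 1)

~$ sense dir='north'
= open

~$ push x='north'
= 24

~$ move dir='north'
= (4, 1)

~$ sense dir='west'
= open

~$ push x='west'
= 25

~$ move dir='west'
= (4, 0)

~$ sense dir='south'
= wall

~$ pop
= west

~$ move dir='east'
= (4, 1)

~$ pop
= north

~$ move dir='south'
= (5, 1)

~$ pop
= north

~$ move dir='south'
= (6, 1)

~$ sense dir='west'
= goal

~$ move dir='west'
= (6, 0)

Answer: (6, 0)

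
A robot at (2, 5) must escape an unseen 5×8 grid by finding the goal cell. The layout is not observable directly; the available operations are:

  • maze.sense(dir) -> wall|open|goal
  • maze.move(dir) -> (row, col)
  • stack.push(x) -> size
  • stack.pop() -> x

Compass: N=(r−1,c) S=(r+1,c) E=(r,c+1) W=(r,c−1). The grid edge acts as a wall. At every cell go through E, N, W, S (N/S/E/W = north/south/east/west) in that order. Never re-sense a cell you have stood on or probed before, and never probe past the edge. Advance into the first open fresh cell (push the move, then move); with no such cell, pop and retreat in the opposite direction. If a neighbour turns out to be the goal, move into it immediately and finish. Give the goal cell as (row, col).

% maze.sense dir: east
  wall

% maze.sense dir: north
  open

% stack.push x: north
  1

% maze.move dir: north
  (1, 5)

% maze.sense dir: east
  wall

% maze.sense dir: north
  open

% stack.push x: north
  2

% maze.move dir: north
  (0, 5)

% maze.sense dir: east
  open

% stack.push x: east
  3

% maze.move dir: east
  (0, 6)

% maze.sense dir: east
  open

% stack.push x: east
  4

% maze.move dir: east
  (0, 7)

% maze.sense dir: south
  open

% stack.push x: south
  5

% maze.move dir: south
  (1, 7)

% maze.sense dir: south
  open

% stack.push x: south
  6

% maze.move dir: south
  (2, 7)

% maze.sense dir: south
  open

% stack.push x: south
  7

% maze.move dir: south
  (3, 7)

% maze.sense dir: west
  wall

% maze.sense dir: south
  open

% stack.push x: south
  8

% maze.move dir: south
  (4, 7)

% maze.sense dir: west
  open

% stack.push x: west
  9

% maze.move dir: west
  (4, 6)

% maze.sense dir: west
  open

% stack.push x: west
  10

% maze.move dir: west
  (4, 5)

% maze.sense dir: north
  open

% stack.push x: north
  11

% maze.move dir: north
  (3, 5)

% maze.sense dir: west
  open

% stack.push x: west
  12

% maze.move dir: west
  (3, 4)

% maze.sense dir: north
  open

% stack.push x: north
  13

% maze.move dir: north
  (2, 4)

% maze.sense dir: north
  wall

% maze.sense dir: west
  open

% stack.push x: west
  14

% maze.move dir: west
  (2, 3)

% maze.sense dir: north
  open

% stack.push x: north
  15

% maze.move dir: north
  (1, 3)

% maze.sense dir: north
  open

% stack.push x: north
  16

% maze.move dir: north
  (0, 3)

% maze.sense dir: east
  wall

% maze.sense dir: west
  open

% stack.push x: west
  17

% maze.move dir: west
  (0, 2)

% maze.sense dir: west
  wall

% maze.sense dir: south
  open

% stack.push x: south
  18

% maze.move dir: south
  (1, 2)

% maze.sense dir: west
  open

% stack.push x: west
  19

% maze.move dir: west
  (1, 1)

% maze.sense dir: west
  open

% stack.push x: west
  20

% maze.move dir: west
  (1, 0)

% maze.sense dir: north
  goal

% maze.move dir: north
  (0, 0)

Answer: (0, 0)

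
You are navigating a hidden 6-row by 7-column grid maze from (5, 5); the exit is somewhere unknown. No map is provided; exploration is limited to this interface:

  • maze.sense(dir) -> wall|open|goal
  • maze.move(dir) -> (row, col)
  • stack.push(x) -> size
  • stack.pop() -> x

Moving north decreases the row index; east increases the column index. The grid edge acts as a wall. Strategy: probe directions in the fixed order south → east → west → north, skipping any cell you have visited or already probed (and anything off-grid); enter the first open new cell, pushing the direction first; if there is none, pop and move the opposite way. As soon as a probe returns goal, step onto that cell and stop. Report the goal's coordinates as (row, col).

Action: sense[dir: east]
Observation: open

Action: push[x: east]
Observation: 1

Action: move[dir: east]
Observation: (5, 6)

Action: sense[dir: north]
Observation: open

Action: push[x: north]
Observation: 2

Action: move[dir: north]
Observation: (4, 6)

Action: sense[dir: west]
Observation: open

Action: push[x: west]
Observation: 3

Action: move[dir: west]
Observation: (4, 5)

Action: sense[dir: west]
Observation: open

Action: push[x: west]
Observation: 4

Action: move[dir: west]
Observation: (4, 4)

Action: sense[dir: south]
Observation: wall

Action: sense[dir: west]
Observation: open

Action: push[x: west]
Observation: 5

Action: move[dir: west]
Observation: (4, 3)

Action: sense[dir: south]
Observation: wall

Action: sense[dir: west]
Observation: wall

Action: sense[dir: north]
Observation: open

Action: push[x: north]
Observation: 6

Action: move[dir: north]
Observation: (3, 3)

Action: sense[dir: east]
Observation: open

Action: push[x: east]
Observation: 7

Action: move[dir: east]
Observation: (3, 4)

Action: sense[dir: east]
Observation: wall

Action: sense[dir: north]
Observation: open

Action: push[x: north]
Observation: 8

Action: move[dir: north]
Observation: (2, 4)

Action: sense[dir: east]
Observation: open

Action: push[x: east]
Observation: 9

Action: move[dir: east]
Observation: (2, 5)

Action: sense[dir: east]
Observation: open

Action: push[x: east]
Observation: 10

Action: move[dir: east]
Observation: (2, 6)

Action: sense[dir: south]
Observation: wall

Action: sense[dir: north]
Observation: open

Action: push[x: north]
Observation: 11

Action: move[dir: north]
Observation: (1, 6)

Action: sense[dir: west]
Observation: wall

Action: sense[dir: north]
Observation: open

Action: push[x: north]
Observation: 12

Action: move[dir: north]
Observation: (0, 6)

Action: sense[dir: west]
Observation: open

Action: push[x: west]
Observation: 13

Action: move[dir: west]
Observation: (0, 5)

Action: sense[dir: west]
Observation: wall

Action: pop[]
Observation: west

Action: move[dir: east]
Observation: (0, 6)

Action: pop[]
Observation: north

Action: move[dir: south]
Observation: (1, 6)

Action: pop[]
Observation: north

Action: move[dir: south]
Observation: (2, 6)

Action: pop[]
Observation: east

Action: move[dir: west]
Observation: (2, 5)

Action: pop[]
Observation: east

Action: move[dir: west]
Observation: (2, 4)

Action: sense[dir: west]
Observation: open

Action: push[x: west]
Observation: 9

Action: move[dir: west]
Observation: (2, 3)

Action: sense[dir: west]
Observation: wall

Action: sense[dir: north]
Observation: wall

Action: pop[]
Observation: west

Action: move[dir: east]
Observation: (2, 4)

Action: sense[dir: north]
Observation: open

Action: push[x: north]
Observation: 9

Action: move[dir: north]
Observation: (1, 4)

Action: pop[]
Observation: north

Action: move[dir: south]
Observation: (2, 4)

Action: pop[]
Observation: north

Action: move[dir: south]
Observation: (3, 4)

Action: pop[]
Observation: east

Action: move[dir: west]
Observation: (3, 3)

Action: sense[dir: west]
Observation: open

Action: push[x: west]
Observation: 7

Action: move[dir: west]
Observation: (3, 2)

Action: sense[dir: west]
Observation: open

Action: push[x: west]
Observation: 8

Action: move[dir: west]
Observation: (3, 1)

Action: sense[dir: south]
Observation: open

Action: push[x: south]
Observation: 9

Action: move[dir: south]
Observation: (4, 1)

Action: sense[dir: south]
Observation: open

Action: push[x: south]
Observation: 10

Action: move[dir: south]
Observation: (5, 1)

Action: sense[dir: east]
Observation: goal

Action: move[dir: east]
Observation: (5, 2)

Answer: (5, 2)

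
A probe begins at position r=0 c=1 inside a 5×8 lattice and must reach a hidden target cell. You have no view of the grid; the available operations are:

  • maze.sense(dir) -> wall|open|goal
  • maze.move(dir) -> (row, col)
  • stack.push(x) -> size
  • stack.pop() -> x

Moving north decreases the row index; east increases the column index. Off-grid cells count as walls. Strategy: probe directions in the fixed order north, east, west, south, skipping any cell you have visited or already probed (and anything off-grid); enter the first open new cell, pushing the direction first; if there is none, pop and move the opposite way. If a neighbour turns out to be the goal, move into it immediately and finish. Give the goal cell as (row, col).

I use maze.sense passing dir=east, — result: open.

I run stack.push passing x=east, : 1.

I call maze.move passing dir=east, — result: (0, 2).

I try maze.sense passing dir=east, giving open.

Calling stack.push passing x=east, yielding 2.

I invoke maze.move passing dir=east, and get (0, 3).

Next I call maze.sense passing dir=east, → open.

Invoking stack.push passing x=east, and get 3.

Then maze.move passing dir=east, and see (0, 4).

Invoking maze.sense passing dir=east, : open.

Then stack.push passing x=east, which returns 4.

Invoking maze.move passing dir=east, and see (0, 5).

Next I call maze.sense passing dir=east, and see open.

Then stack.push passing x=east, giving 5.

Calling maze.move passing dir=east, and see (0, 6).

Now I run maze.sense passing dir=east, → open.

I run stack.push passing x=east, yielding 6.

I invoke maze.move passing dir=east, — result: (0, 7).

I call maze.sense passing dir=south, which returns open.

I run stack.push passing x=south, yielding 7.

Using maze.move passing dir=south, — result: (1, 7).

Using maze.sense passing dir=west, — result: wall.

Now I run maze.sense passing dir=south, yielding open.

I call stack.push passing x=south, and observe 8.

Then maze.move passing dir=south, yielding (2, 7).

I try maze.sense passing dir=west, giving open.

I use stack.push passing x=west, and get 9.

I invoke maze.move passing dir=west, which returns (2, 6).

I use maze.sense passing dir=west, which returns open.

I invoke stack.push passing x=west, and get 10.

I run maze.move passing dir=west, → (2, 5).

I run maze.sense passing dir=north, and observe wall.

I try maze.sense passing dir=west, — result: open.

Next I call stack.push passing x=west, and observe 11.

I try maze.move passing dir=west, and observe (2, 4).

Now I run maze.sense passing dir=north, yielding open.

I call stack.push passing x=north, — result: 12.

I try maze.move passing dir=north, and get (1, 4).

I run maze.sense passing dir=west, — result: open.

I run stack.push passing x=west, → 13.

Using maze.move passing dir=west, → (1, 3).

I run maze.sense passing dir=west, which returns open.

I invoke stack.push passing x=west, : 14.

Next I call maze.move passing dir=west, → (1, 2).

Now I run maze.sense passing dir=west, yielding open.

Next I call stack.push passing x=west, which returns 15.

Using maze.move passing dir=west, and observe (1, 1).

I invoke maze.sense passing dir=west, giving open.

I invoke stack.push passing x=west, and see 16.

Calling maze.move passing dir=west, yielding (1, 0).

Using maze.sense passing dir=north, yielding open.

Now I run stack.push passing x=north, → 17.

I call maze.move passing dir=north, yielding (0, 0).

Then stack.pop(), and see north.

Then maze.move passing dir=south, — result: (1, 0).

I call maze.sense passing dir=south, giving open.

Calling stack.push passing x=south, → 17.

Calling maze.move passing dir=south, : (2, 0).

I run maze.sense passing dir=east, and see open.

Using stack.push passing x=east, → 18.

Invoking maze.move passing dir=east, giving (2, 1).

I call maze.sense passing dir=east, — result: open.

Next I call stack.push passing x=east, and get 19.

Then maze.move passing dir=east, : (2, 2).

Now I run maze.sense passing dir=east, : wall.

I run maze.sense passing dir=south, giving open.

Calling stack.push passing x=south, → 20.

I use maze.move passing dir=south, → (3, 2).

I invoke maze.sense passing dir=east, yielding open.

I run stack.push passing x=east, yielding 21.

I run maze.move passing dir=east, which returns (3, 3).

I invoke maze.sense passing dir=east, and get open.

Calling stack.push passing x=east, yielding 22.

I run maze.move passing dir=east, and observe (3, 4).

I use maze.sense passing dir=east, and see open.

Using stack.push passing x=east, and see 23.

Now I run maze.move passing dir=east, giving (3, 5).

Now I run maze.sense passing dir=east, giving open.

I try stack.push passing x=east, which returns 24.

Invoking maze.move passing dir=east, yielding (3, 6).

I try maze.sense passing dir=east, : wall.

I call maze.sense passing dir=south, yielding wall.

Invoking stack.pop(), and get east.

Calling maze.move passing dir=west, yielding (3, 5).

I run maze.sense passing dir=south, and observe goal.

I call maze.move passing dir=south, : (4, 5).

Answer: (4, 5)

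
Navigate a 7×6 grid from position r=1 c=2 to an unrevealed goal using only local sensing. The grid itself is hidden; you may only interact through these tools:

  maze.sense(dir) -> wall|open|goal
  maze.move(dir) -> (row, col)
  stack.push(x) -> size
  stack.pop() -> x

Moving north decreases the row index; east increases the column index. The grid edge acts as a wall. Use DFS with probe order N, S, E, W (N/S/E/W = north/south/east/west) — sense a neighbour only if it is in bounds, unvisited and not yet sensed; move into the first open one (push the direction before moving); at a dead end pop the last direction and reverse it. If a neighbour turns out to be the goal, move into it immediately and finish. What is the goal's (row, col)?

;; maze.sense(dir→north) => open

;; stack.push(x→north) => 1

;; maze.move(dir→north) => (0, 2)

;; maze.sense(dir→east) => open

;; stack.push(x→east) => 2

;; maze.move(dir→east) => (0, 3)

;; maze.sense(dir→south) => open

;; stack.push(x→south) => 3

;; maze.move(dir→south) => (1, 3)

;; maze.sense(dir→south) => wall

;; maze.sense(dir→east) => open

;; stack.push(x→east) => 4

;; maze.move(dir→east) => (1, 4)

;; maze.sense(dir→north) => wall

;; maze.sense(dir→south) => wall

;; maze.sense(dir→east) => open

;; stack.push(x→east) => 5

;; maze.move(dir→east) => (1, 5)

;; maze.sense(dir→north) => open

;; stack.push(x→north) => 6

;; maze.move(dir→north) => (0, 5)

;; stack.pop() => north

;; maze.move(dir→south) => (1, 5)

;; maze.sense(dir→south) => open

;; stack.push(x→south) => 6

;; maze.move(dir→south) => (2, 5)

;; maze.sense(dir→south) => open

;; stack.push(x→south) => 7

;; maze.move(dir→south) => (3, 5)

;; maze.sense(dir→south) => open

;; stack.push(x→south) => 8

;; maze.move(dir→south) => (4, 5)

;; maze.sense(dir→south) => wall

;; maze.sense(dir→west) => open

;; stack.push(x→west) => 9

;; maze.move(dir→west) => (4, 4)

;; maze.sense(dir→north) => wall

;; maze.sense(dir→south) => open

;; stack.push(x→south) => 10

;; maze.move(dir→south) => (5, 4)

;; maze.sense(dir→south) => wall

;; maze.sense(dir→west) => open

;; stack.push(x→west) => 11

;; maze.move(dir→west) => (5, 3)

;; maze.sense(dir→north) => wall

;; maze.sense(dir→south) => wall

;; maze.sense(dir→west) => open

;; stack.push(x→west) => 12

;; maze.move(dir→west) => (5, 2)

;; maze.sense(dir→north) => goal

;; maze.move(dir→north) => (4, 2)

Answer: (4, 2)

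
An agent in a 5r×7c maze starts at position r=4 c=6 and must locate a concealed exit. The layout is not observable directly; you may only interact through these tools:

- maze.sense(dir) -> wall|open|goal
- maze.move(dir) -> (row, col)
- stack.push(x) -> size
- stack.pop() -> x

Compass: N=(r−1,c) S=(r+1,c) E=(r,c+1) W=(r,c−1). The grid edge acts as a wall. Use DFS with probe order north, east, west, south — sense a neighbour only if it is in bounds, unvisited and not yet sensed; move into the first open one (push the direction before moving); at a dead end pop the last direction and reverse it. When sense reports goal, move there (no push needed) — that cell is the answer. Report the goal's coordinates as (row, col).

Now I run maze.sense(dir: north), yielding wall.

Next I call maze.sense(dir: west), : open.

I invoke stack.push(x: west), giving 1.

I invoke maze.move(dir: west), which returns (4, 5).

I run maze.sense(dir: north), and observe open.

Using stack.push(x: north), and observe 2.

I try maze.move(dir: north), → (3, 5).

I try maze.sense(dir: north), and observe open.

I run stack.push(x: north), → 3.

Now I run maze.move(dir: north), → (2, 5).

I run maze.sense(dir: north), yielding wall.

Next I call maze.sense(dir: east), yielding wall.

Next I call maze.sense(dir: west), which returns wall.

Now I run stack.pop(), — result: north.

I use maze.move(dir: south), → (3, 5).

Then maze.sense(dir: west), — result: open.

I use stack.push(x: west), — result: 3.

Then maze.move(dir: west), : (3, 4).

I invoke maze.sense(dir: west), and observe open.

I use stack.push(x: west), yielding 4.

I call maze.move(dir: west), which returns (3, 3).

Then maze.sense(dir: north), giving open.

I try stack.push(x: north), : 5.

Invoking maze.move(dir: north), yielding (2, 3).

I invoke maze.sense(dir: north), and get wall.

Using maze.sense(dir: west), : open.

I call stack.push(x: west), and get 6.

Next I call maze.move(dir: west), giving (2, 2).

Then maze.sense(dir: north), and get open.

I use stack.push(x: north), which returns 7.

Next I call maze.move(dir: north), yielding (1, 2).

Then maze.sense(dir: north), and see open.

Next I call stack.push(x: north), → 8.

I use maze.move(dir: north), which returns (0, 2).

I run maze.sense(dir: east), : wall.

Calling maze.sense(dir: west), : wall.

I call stack.pop, — result: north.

Calling maze.move(dir: south), and see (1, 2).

I use maze.sense(dir: west), yielding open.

Now I run stack.push(x: west), and observe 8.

I invoke maze.move(dir: west), : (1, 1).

I try maze.sense(dir: west), and get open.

I invoke stack.push(x: west), — result: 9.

Next I call maze.move(dir: west), → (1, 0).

Then maze.sense(dir: north), — result: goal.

I invoke maze.move(dir: north), yielding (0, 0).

Answer: (0, 0)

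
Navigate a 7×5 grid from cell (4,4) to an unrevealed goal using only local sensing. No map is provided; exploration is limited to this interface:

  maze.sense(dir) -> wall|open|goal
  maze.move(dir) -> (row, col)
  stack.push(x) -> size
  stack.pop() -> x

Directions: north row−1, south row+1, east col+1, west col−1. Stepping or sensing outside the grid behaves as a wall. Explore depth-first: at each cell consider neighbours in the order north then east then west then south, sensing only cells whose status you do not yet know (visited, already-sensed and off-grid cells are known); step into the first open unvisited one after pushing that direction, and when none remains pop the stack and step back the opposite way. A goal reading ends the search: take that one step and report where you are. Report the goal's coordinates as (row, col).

CALL maze.sense[dir='north']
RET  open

CALL stack.push[x='north']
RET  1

CALL maze.move[dir='north']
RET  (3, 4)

CALL maze.sense[dir='north']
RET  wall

CALL maze.sense[dir='west']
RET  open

CALL stack.push[x='west']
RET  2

CALL maze.move[dir='west']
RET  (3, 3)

CALL maze.sense[dir='north']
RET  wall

CALL maze.sense[dir='west']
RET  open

CALL stack.push[x='west']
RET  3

CALL maze.move[dir='west']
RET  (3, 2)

CALL maze.sense[dir='north']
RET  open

CALL stack.push[x='north']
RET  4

CALL maze.move[dir='north']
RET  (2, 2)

CALL maze.sense[dir='north']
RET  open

CALL stack.push[x='north']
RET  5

CALL maze.move[dir='north']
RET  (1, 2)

CALL maze.sense[dir='north']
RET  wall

CALL maze.sense[dir='east']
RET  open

CALL stack.push[x='east']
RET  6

CALL maze.move[dir='east']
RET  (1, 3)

CALL maze.sense[dir='north']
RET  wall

CALL maze.sense[dir='east']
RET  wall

CALL stack.pop[]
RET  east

CALL maze.move[dir='west']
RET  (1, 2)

CALL maze.sense[dir='west']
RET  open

CALL stack.push[x='west']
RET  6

CALL maze.move[dir='west']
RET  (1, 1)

CALL maze.sense[dir='north']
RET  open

CALL stack.push[x='north']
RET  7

CALL maze.move[dir='north']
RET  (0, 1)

CALL maze.sense[dir='west']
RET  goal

CALL maze.move[dir='west']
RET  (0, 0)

Answer: (0, 0)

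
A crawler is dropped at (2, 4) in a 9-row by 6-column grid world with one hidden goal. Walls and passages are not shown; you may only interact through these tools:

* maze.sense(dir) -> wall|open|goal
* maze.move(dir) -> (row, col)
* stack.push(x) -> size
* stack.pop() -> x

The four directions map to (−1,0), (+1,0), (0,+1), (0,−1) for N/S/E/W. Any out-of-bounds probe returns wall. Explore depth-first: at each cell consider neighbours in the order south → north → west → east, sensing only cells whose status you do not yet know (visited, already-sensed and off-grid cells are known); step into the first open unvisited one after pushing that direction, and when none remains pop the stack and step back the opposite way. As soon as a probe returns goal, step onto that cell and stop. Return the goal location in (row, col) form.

·→ sense(south)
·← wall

·→ sense(north)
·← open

·→ push(north)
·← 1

·→ move(north)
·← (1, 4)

·→ sense(north)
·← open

·→ push(north)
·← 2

·→ move(north)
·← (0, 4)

·→ sense(west)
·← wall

·→ sense(east)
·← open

·→ push(east)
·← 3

·→ move(east)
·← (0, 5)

·→ sense(south)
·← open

·→ push(south)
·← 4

·→ move(south)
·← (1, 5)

·→ sense(south)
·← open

·→ push(south)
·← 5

·→ move(south)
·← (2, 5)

·→ sense(south)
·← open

·→ push(south)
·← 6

·→ move(south)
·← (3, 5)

·→ sense(south)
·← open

·→ push(south)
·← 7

·→ move(south)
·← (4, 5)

·→ sense(south)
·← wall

·→ sense(west)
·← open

·→ push(west)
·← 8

·→ move(west)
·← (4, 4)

·→ sense(south)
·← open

·→ push(south)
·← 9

·→ move(south)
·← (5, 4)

·→ sense(south)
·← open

·→ push(south)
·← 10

·→ move(south)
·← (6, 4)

·→ sense(south)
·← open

·→ push(south)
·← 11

·→ move(south)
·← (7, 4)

·→ sense(south)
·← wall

·→ sense(west)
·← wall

·→ sense(east)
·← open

·→ push(east)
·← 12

·→ move(east)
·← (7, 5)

·→ sense(south)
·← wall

·→ sense(north)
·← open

·→ push(north)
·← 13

·→ move(north)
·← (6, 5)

·→ pop()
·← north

·→ move(south)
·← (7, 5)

·→ pop()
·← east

·→ move(west)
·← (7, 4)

·→ pop()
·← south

·→ move(north)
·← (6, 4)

·→ sense(west)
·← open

·→ push(west)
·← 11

·→ move(west)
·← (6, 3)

·→ sense(north)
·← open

·→ push(north)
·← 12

·→ move(north)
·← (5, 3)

·→ sense(north)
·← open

·→ push(north)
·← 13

·→ move(north)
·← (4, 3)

·→ sense(north)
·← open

·→ push(north)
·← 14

·→ move(north)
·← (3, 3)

·→ sense(north)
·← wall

·→ sense(west)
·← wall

·→ pop()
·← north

·→ move(south)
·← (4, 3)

·→ sense(west)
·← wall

·→ pop()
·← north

·→ move(south)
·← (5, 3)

·→ sense(west)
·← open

·→ push(west)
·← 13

·→ move(west)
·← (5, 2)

·→ sense(south)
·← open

·→ push(south)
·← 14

·→ move(south)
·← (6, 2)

·→ sense(south)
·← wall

·→ sense(west)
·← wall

·→ pop()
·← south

·→ move(north)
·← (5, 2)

·→ sense(west)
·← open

·→ push(west)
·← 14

·→ move(west)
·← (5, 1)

·→ sense(north)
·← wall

·→ sense(west)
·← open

·→ push(west)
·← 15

·→ move(west)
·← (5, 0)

·→ sense(south)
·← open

·→ push(south)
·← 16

·→ move(south)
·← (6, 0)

·→ sense(south)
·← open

·→ push(south)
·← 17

·→ move(south)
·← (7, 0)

·→ sense(south)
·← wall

·→ sense(east)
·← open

·→ push(east)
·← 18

·→ move(east)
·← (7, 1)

·→ sense(south)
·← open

·→ push(south)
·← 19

·→ move(south)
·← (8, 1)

·→ sense(east)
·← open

·→ push(east)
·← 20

·→ move(east)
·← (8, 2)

·→ sense(east)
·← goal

·→ move(east)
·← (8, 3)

Answer: (8, 3)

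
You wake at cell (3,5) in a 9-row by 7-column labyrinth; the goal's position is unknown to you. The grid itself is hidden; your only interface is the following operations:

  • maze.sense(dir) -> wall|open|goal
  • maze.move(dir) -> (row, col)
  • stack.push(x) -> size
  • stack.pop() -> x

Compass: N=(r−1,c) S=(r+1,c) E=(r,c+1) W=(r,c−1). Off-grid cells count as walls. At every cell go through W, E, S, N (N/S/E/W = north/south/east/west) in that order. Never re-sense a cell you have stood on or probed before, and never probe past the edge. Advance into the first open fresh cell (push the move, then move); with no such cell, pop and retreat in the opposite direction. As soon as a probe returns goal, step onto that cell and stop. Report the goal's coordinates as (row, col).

I call maze.sense with dir=west, → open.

Then stack.push with x=west, giving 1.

Next I call maze.move with dir=west, — result: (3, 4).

Invoking maze.sense with dir=west, → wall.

I run maze.sense with dir=south, and see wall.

Using maze.sense with dir=north, → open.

Using stack.push with x=north, and get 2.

I run maze.move with dir=north, yielding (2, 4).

I run maze.sense with dir=west, and see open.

Now I run stack.push with x=west, → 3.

Invoking maze.move with dir=west, — result: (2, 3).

I call maze.sense with dir=west, which returns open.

I invoke stack.push with x=west, and observe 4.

Then maze.move with dir=west, and get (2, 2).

I use maze.sense with dir=west, and get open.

I invoke stack.push with x=west, and observe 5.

I try maze.move with dir=west, and observe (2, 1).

Then maze.sense with dir=west, which returns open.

Then stack.push with x=west, giving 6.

I call maze.move with dir=west, and observe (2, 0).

I use maze.sense with dir=south, and observe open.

I try stack.push with x=south, : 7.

I run maze.move with dir=south, which returns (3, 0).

I use maze.sense with dir=east, yielding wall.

Using maze.sense with dir=south, yielding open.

I run stack.push with x=south, and see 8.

Invoking maze.move with dir=south, : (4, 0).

Using maze.sense with dir=east, : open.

Now I run stack.push with x=east, and observe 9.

Next I call maze.move with dir=east, and get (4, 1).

I use maze.sense with dir=east, and get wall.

Then maze.sense with dir=south, — result: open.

Next I call stack.push with x=south, → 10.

Using maze.move with dir=south, and observe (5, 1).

I use maze.sense with dir=west, giving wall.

I call maze.sense with dir=east, which returns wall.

Next I call maze.sense with dir=south, which returns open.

Next I call stack.push with x=south, giving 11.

I use maze.move with dir=south, giving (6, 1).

Calling maze.sense with dir=west, — result: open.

Now I run stack.push with x=west, → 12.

I use maze.move with dir=west, giving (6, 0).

I use maze.sense with dir=south, and observe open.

Calling stack.push with x=south, → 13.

Calling maze.move with dir=south, and observe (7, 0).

I use maze.sense with dir=east, and see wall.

Invoking maze.sense with dir=south, — result: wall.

Calling stack.pop, → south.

Using maze.move with dir=north, which returns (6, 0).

Calling stack.pop, and observe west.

I try maze.move with dir=east, yielding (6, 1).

Then maze.sense with dir=east, — result: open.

I invoke stack.push with x=east, : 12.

Next I call maze.move with dir=east, and observe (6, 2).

Invoking maze.sense with dir=east, : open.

I try stack.push with x=east, — result: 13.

Invoking maze.move with dir=east, yielding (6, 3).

Now I run maze.sense with dir=east, which returns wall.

Invoking maze.sense with dir=south, → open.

Using stack.push with x=south, yielding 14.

Using maze.move with dir=south, giving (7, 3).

Next I call maze.sense with dir=west, → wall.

I use maze.sense with dir=east, and observe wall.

Next I call maze.sense with dir=south, which returns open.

I use stack.push with x=south, and observe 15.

I call maze.move with dir=south, giving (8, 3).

Then maze.sense with dir=west, — result: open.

I run stack.push with x=west, and see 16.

I use maze.move with dir=west, and observe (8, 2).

I use maze.sense with dir=west, and observe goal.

Then maze.move with dir=west, and observe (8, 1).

Answer: (8, 1)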